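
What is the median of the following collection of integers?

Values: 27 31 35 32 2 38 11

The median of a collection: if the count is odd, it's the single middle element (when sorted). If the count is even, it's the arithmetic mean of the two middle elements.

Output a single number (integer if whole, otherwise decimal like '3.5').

Step 1: insert 27 -> lo=[27] (size 1, max 27) hi=[] (size 0) -> median=27
Step 2: insert 31 -> lo=[27] (size 1, max 27) hi=[31] (size 1, min 31) -> median=29
Step 3: insert 35 -> lo=[27, 31] (size 2, max 31) hi=[35] (size 1, min 35) -> median=31
Step 4: insert 32 -> lo=[27, 31] (size 2, max 31) hi=[32, 35] (size 2, min 32) -> median=31.5
Step 5: insert 2 -> lo=[2, 27, 31] (size 3, max 31) hi=[32, 35] (size 2, min 32) -> median=31
Step 6: insert 38 -> lo=[2, 27, 31] (size 3, max 31) hi=[32, 35, 38] (size 3, min 32) -> median=31.5
Step 7: insert 11 -> lo=[2, 11, 27, 31] (size 4, max 31) hi=[32, 35, 38] (size 3, min 32) -> median=31

Answer: 31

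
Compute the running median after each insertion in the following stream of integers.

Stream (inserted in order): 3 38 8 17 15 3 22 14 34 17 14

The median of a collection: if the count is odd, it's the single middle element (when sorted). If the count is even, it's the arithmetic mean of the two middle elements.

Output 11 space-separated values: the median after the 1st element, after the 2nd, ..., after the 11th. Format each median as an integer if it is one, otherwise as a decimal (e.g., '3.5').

Answer: 3 20.5 8 12.5 15 11.5 15 14.5 15 16 15

Derivation:
Step 1: insert 3 -> lo=[3] (size 1, max 3) hi=[] (size 0) -> median=3
Step 2: insert 38 -> lo=[3] (size 1, max 3) hi=[38] (size 1, min 38) -> median=20.5
Step 3: insert 8 -> lo=[3, 8] (size 2, max 8) hi=[38] (size 1, min 38) -> median=8
Step 4: insert 17 -> lo=[3, 8] (size 2, max 8) hi=[17, 38] (size 2, min 17) -> median=12.5
Step 5: insert 15 -> lo=[3, 8, 15] (size 3, max 15) hi=[17, 38] (size 2, min 17) -> median=15
Step 6: insert 3 -> lo=[3, 3, 8] (size 3, max 8) hi=[15, 17, 38] (size 3, min 15) -> median=11.5
Step 7: insert 22 -> lo=[3, 3, 8, 15] (size 4, max 15) hi=[17, 22, 38] (size 3, min 17) -> median=15
Step 8: insert 14 -> lo=[3, 3, 8, 14] (size 4, max 14) hi=[15, 17, 22, 38] (size 4, min 15) -> median=14.5
Step 9: insert 34 -> lo=[3, 3, 8, 14, 15] (size 5, max 15) hi=[17, 22, 34, 38] (size 4, min 17) -> median=15
Step 10: insert 17 -> lo=[3, 3, 8, 14, 15] (size 5, max 15) hi=[17, 17, 22, 34, 38] (size 5, min 17) -> median=16
Step 11: insert 14 -> lo=[3, 3, 8, 14, 14, 15] (size 6, max 15) hi=[17, 17, 22, 34, 38] (size 5, min 17) -> median=15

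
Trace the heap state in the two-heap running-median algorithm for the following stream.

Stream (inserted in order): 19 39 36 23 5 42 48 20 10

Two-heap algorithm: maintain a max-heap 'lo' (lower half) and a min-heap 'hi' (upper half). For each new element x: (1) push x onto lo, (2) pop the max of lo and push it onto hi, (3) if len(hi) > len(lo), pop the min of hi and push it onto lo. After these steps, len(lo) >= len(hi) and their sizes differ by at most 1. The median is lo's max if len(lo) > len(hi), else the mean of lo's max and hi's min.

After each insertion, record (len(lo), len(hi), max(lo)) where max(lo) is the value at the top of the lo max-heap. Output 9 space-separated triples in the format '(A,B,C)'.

Step 1: insert 19 -> lo=[19] hi=[] -> (len(lo)=1, len(hi)=0, max(lo)=19)
Step 2: insert 39 -> lo=[19] hi=[39] -> (len(lo)=1, len(hi)=1, max(lo)=19)
Step 3: insert 36 -> lo=[19, 36] hi=[39] -> (len(lo)=2, len(hi)=1, max(lo)=36)
Step 4: insert 23 -> lo=[19, 23] hi=[36, 39] -> (len(lo)=2, len(hi)=2, max(lo)=23)
Step 5: insert 5 -> lo=[5, 19, 23] hi=[36, 39] -> (len(lo)=3, len(hi)=2, max(lo)=23)
Step 6: insert 42 -> lo=[5, 19, 23] hi=[36, 39, 42] -> (len(lo)=3, len(hi)=3, max(lo)=23)
Step 7: insert 48 -> lo=[5, 19, 23, 36] hi=[39, 42, 48] -> (len(lo)=4, len(hi)=3, max(lo)=36)
Step 8: insert 20 -> lo=[5, 19, 20, 23] hi=[36, 39, 42, 48] -> (len(lo)=4, len(hi)=4, max(lo)=23)
Step 9: insert 10 -> lo=[5, 10, 19, 20, 23] hi=[36, 39, 42, 48] -> (len(lo)=5, len(hi)=4, max(lo)=23)

Answer: (1,0,19) (1,1,19) (2,1,36) (2,2,23) (3,2,23) (3,3,23) (4,3,36) (4,4,23) (5,4,23)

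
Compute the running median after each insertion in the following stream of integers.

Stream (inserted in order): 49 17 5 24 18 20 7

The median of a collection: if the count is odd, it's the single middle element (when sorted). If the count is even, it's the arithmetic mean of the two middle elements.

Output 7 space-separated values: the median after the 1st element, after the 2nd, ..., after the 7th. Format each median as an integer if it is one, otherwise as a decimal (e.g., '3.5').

Answer: 49 33 17 20.5 18 19 18

Derivation:
Step 1: insert 49 -> lo=[49] (size 1, max 49) hi=[] (size 0) -> median=49
Step 2: insert 17 -> lo=[17] (size 1, max 17) hi=[49] (size 1, min 49) -> median=33
Step 3: insert 5 -> lo=[5, 17] (size 2, max 17) hi=[49] (size 1, min 49) -> median=17
Step 4: insert 24 -> lo=[5, 17] (size 2, max 17) hi=[24, 49] (size 2, min 24) -> median=20.5
Step 5: insert 18 -> lo=[5, 17, 18] (size 3, max 18) hi=[24, 49] (size 2, min 24) -> median=18
Step 6: insert 20 -> lo=[5, 17, 18] (size 3, max 18) hi=[20, 24, 49] (size 3, min 20) -> median=19
Step 7: insert 7 -> lo=[5, 7, 17, 18] (size 4, max 18) hi=[20, 24, 49] (size 3, min 20) -> median=18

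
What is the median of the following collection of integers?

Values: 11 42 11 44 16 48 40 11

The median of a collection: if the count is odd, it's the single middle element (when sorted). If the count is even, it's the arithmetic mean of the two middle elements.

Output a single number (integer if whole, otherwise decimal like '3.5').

Answer: 28

Derivation:
Step 1: insert 11 -> lo=[11] (size 1, max 11) hi=[] (size 0) -> median=11
Step 2: insert 42 -> lo=[11] (size 1, max 11) hi=[42] (size 1, min 42) -> median=26.5
Step 3: insert 11 -> lo=[11, 11] (size 2, max 11) hi=[42] (size 1, min 42) -> median=11
Step 4: insert 44 -> lo=[11, 11] (size 2, max 11) hi=[42, 44] (size 2, min 42) -> median=26.5
Step 5: insert 16 -> lo=[11, 11, 16] (size 3, max 16) hi=[42, 44] (size 2, min 42) -> median=16
Step 6: insert 48 -> lo=[11, 11, 16] (size 3, max 16) hi=[42, 44, 48] (size 3, min 42) -> median=29
Step 7: insert 40 -> lo=[11, 11, 16, 40] (size 4, max 40) hi=[42, 44, 48] (size 3, min 42) -> median=40
Step 8: insert 11 -> lo=[11, 11, 11, 16] (size 4, max 16) hi=[40, 42, 44, 48] (size 4, min 40) -> median=28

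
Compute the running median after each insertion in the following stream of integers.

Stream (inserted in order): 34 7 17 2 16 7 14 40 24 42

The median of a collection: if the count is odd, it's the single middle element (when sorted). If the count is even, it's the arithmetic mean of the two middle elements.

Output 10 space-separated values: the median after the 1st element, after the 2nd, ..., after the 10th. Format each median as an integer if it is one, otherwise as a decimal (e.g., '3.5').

Answer: 34 20.5 17 12 16 11.5 14 15 16 16.5

Derivation:
Step 1: insert 34 -> lo=[34] (size 1, max 34) hi=[] (size 0) -> median=34
Step 2: insert 7 -> lo=[7] (size 1, max 7) hi=[34] (size 1, min 34) -> median=20.5
Step 3: insert 17 -> lo=[7, 17] (size 2, max 17) hi=[34] (size 1, min 34) -> median=17
Step 4: insert 2 -> lo=[2, 7] (size 2, max 7) hi=[17, 34] (size 2, min 17) -> median=12
Step 5: insert 16 -> lo=[2, 7, 16] (size 3, max 16) hi=[17, 34] (size 2, min 17) -> median=16
Step 6: insert 7 -> lo=[2, 7, 7] (size 3, max 7) hi=[16, 17, 34] (size 3, min 16) -> median=11.5
Step 7: insert 14 -> lo=[2, 7, 7, 14] (size 4, max 14) hi=[16, 17, 34] (size 3, min 16) -> median=14
Step 8: insert 40 -> lo=[2, 7, 7, 14] (size 4, max 14) hi=[16, 17, 34, 40] (size 4, min 16) -> median=15
Step 9: insert 24 -> lo=[2, 7, 7, 14, 16] (size 5, max 16) hi=[17, 24, 34, 40] (size 4, min 17) -> median=16
Step 10: insert 42 -> lo=[2, 7, 7, 14, 16] (size 5, max 16) hi=[17, 24, 34, 40, 42] (size 5, min 17) -> median=16.5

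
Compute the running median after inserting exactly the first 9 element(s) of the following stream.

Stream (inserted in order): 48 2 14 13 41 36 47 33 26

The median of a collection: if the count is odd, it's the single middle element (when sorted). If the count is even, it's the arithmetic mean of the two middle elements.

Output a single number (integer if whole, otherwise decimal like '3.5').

Step 1: insert 48 -> lo=[48] (size 1, max 48) hi=[] (size 0) -> median=48
Step 2: insert 2 -> lo=[2] (size 1, max 2) hi=[48] (size 1, min 48) -> median=25
Step 3: insert 14 -> lo=[2, 14] (size 2, max 14) hi=[48] (size 1, min 48) -> median=14
Step 4: insert 13 -> lo=[2, 13] (size 2, max 13) hi=[14, 48] (size 2, min 14) -> median=13.5
Step 5: insert 41 -> lo=[2, 13, 14] (size 3, max 14) hi=[41, 48] (size 2, min 41) -> median=14
Step 6: insert 36 -> lo=[2, 13, 14] (size 3, max 14) hi=[36, 41, 48] (size 3, min 36) -> median=25
Step 7: insert 47 -> lo=[2, 13, 14, 36] (size 4, max 36) hi=[41, 47, 48] (size 3, min 41) -> median=36
Step 8: insert 33 -> lo=[2, 13, 14, 33] (size 4, max 33) hi=[36, 41, 47, 48] (size 4, min 36) -> median=34.5
Step 9: insert 26 -> lo=[2, 13, 14, 26, 33] (size 5, max 33) hi=[36, 41, 47, 48] (size 4, min 36) -> median=33

Answer: 33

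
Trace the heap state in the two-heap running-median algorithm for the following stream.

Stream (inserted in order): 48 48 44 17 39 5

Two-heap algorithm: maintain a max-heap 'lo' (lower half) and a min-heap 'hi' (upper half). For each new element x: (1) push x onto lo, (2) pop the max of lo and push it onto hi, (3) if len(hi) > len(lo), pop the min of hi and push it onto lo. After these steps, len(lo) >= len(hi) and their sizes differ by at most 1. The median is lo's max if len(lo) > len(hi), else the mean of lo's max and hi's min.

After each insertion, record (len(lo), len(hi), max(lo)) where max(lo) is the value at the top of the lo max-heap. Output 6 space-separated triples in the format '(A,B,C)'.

Answer: (1,0,48) (1,1,48) (2,1,48) (2,2,44) (3,2,44) (3,3,39)

Derivation:
Step 1: insert 48 -> lo=[48] hi=[] -> (len(lo)=1, len(hi)=0, max(lo)=48)
Step 2: insert 48 -> lo=[48] hi=[48] -> (len(lo)=1, len(hi)=1, max(lo)=48)
Step 3: insert 44 -> lo=[44, 48] hi=[48] -> (len(lo)=2, len(hi)=1, max(lo)=48)
Step 4: insert 17 -> lo=[17, 44] hi=[48, 48] -> (len(lo)=2, len(hi)=2, max(lo)=44)
Step 5: insert 39 -> lo=[17, 39, 44] hi=[48, 48] -> (len(lo)=3, len(hi)=2, max(lo)=44)
Step 6: insert 5 -> lo=[5, 17, 39] hi=[44, 48, 48] -> (len(lo)=3, len(hi)=3, max(lo)=39)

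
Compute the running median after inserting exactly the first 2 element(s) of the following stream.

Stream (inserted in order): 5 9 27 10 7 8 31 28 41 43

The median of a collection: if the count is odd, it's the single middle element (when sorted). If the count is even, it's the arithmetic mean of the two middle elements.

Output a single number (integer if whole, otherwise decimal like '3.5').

Answer: 7

Derivation:
Step 1: insert 5 -> lo=[5] (size 1, max 5) hi=[] (size 0) -> median=5
Step 2: insert 9 -> lo=[5] (size 1, max 5) hi=[9] (size 1, min 9) -> median=7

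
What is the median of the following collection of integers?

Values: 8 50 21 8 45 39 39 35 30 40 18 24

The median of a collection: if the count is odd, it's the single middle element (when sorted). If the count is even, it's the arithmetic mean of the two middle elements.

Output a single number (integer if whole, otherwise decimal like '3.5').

Step 1: insert 8 -> lo=[8] (size 1, max 8) hi=[] (size 0) -> median=8
Step 2: insert 50 -> lo=[8] (size 1, max 8) hi=[50] (size 1, min 50) -> median=29
Step 3: insert 21 -> lo=[8, 21] (size 2, max 21) hi=[50] (size 1, min 50) -> median=21
Step 4: insert 8 -> lo=[8, 8] (size 2, max 8) hi=[21, 50] (size 2, min 21) -> median=14.5
Step 5: insert 45 -> lo=[8, 8, 21] (size 3, max 21) hi=[45, 50] (size 2, min 45) -> median=21
Step 6: insert 39 -> lo=[8, 8, 21] (size 3, max 21) hi=[39, 45, 50] (size 3, min 39) -> median=30
Step 7: insert 39 -> lo=[8, 8, 21, 39] (size 4, max 39) hi=[39, 45, 50] (size 3, min 39) -> median=39
Step 8: insert 35 -> lo=[8, 8, 21, 35] (size 4, max 35) hi=[39, 39, 45, 50] (size 4, min 39) -> median=37
Step 9: insert 30 -> lo=[8, 8, 21, 30, 35] (size 5, max 35) hi=[39, 39, 45, 50] (size 4, min 39) -> median=35
Step 10: insert 40 -> lo=[8, 8, 21, 30, 35] (size 5, max 35) hi=[39, 39, 40, 45, 50] (size 5, min 39) -> median=37
Step 11: insert 18 -> lo=[8, 8, 18, 21, 30, 35] (size 6, max 35) hi=[39, 39, 40, 45, 50] (size 5, min 39) -> median=35
Step 12: insert 24 -> lo=[8, 8, 18, 21, 24, 30] (size 6, max 30) hi=[35, 39, 39, 40, 45, 50] (size 6, min 35) -> median=32.5

Answer: 32.5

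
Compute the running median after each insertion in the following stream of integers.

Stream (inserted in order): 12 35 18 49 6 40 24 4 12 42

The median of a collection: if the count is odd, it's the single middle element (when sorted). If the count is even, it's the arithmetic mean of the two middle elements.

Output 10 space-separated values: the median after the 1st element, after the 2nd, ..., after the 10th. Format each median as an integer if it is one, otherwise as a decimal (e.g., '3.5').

Answer: 12 23.5 18 26.5 18 26.5 24 21 18 21

Derivation:
Step 1: insert 12 -> lo=[12] (size 1, max 12) hi=[] (size 0) -> median=12
Step 2: insert 35 -> lo=[12] (size 1, max 12) hi=[35] (size 1, min 35) -> median=23.5
Step 3: insert 18 -> lo=[12, 18] (size 2, max 18) hi=[35] (size 1, min 35) -> median=18
Step 4: insert 49 -> lo=[12, 18] (size 2, max 18) hi=[35, 49] (size 2, min 35) -> median=26.5
Step 5: insert 6 -> lo=[6, 12, 18] (size 3, max 18) hi=[35, 49] (size 2, min 35) -> median=18
Step 6: insert 40 -> lo=[6, 12, 18] (size 3, max 18) hi=[35, 40, 49] (size 3, min 35) -> median=26.5
Step 7: insert 24 -> lo=[6, 12, 18, 24] (size 4, max 24) hi=[35, 40, 49] (size 3, min 35) -> median=24
Step 8: insert 4 -> lo=[4, 6, 12, 18] (size 4, max 18) hi=[24, 35, 40, 49] (size 4, min 24) -> median=21
Step 9: insert 12 -> lo=[4, 6, 12, 12, 18] (size 5, max 18) hi=[24, 35, 40, 49] (size 4, min 24) -> median=18
Step 10: insert 42 -> lo=[4, 6, 12, 12, 18] (size 5, max 18) hi=[24, 35, 40, 42, 49] (size 5, min 24) -> median=21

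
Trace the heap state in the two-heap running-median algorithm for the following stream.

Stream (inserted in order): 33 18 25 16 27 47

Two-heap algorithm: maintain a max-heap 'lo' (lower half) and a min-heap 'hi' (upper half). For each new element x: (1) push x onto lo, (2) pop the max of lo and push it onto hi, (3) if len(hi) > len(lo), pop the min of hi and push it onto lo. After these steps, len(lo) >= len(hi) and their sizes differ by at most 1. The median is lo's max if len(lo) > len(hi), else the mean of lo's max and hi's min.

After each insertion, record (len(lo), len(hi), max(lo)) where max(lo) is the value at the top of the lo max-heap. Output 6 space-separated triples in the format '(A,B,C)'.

Step 1: insert 33 -> lo=[33] hi=[] -> (len(lo)=1, len(hi)=0, max(lo)=33)
Step 2: insert 18 -> lo=[18] hi=[33] -> (len(lo)=1, len(hi)=1, max(lo)=18)
Step 3: insert 25 -> lo=[18, 25] hi=[33] -> (len(lo)=2, len(hi)=1, max(lo)=25)
Step 4: insert 16 -> lo=[16, 18] hi=[25, 33] -> (len(lo)=2, len(hi)=2, max(lo)=18)
Step 5: insert 27 -> lo=[16, 18, 25] hi=[27, 33] -> (len(lo)=3, len(hi)=2, max(lo)=25)
Step 6: insert 47 -> lo=[16, 18, 25] hi=[27, 33, 47] -> (len(lo)=3, len(hi)=3, max(lo)=25)

Answer: (1,0,33) (1,1,18) (2,1,25) (2,2,18) (3,2,25) (3,3,25)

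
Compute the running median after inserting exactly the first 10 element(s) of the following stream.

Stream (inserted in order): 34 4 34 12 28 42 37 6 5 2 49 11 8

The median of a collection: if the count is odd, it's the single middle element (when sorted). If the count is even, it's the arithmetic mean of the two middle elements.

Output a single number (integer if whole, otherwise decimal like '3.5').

Answer: 20

Derivation:
Step 1: insert 34 -> lo=[34] (size 1, max 34) hi=[] (size 0) -> median=34
Step 2: insert 4 -> lo=[4] (size 1, max 4) hi=[34] (size 1, min 34) -> median=19
Step 3: insert 34 -> lo=[4, 34] (size 2, max 34) hi=[34] (size 1, min 34) -> median=34
Step 4: insert 12 -> lo=[4, 12] (size 2, max 12) hi=[34, 34] (size 2, min 34) -> median=23
Step 5: insert 28 -> lo=[4, 12, 28] (size 3, max 28) hi=[34, 34] (size 2, min 34) -> median=28
Step 6: insert 42 -> lo=[4, 12, 28] (size 3, max 28) hi=[34, 34, 42] (size 3, min 34) -> median=31
Step 7: insert 37 -> lo=[4, 12, 28, 34] (size 4, max 34) hi=[34, 37, 42] (size 3, min 34) -> median=34
Step 8: insert 6 -> lo=[4, 6, 12, 28] (size 4, max 28) hi=[34, 34, 37, 42] (size 4, min 34) -> median=31
Step 9: insert 5 -> lo=[4, 5, 6, 12, 28] (size 5, max 28) hi=[34, 34, 37, 42] (size 4, min 34) -> median=28
Step 10: insert 2 -> lo=[2, 4, 5, 6, 12] (size 5, max 12) hi=[28, 34, 34, 37, 42] (size 5, min 28) -> median=20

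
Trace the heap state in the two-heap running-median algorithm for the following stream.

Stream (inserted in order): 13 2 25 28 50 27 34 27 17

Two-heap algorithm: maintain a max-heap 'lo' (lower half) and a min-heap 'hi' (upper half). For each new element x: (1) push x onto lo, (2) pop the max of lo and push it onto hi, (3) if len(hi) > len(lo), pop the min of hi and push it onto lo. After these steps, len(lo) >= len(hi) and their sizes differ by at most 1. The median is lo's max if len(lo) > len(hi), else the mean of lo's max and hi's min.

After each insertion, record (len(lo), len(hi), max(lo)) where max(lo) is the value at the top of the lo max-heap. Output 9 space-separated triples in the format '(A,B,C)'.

Answer: (1,0,13) (1,1,2) (2,1,13) (2,2,13) (3,2,25) (3,3,25) (4,3,27) (4,4,27) (5,4,27)

Derivation:
Step 1: insert 13 -> lo=[13] hi=[] -> (len(lo)=1, len(hi)=0, max(lo)=13)
Step 2: insert 2 -> lo=[2] hi=[13] -> (len(lo)=1, len(hi)=1, max(lo)=2)
Step 3: insert 25 -> lo=[2, 13] hi=[25] -> (len(lo)=2, len(hi)=1, max(lo)=13)
Step 4: insert 28 -> lo=[2, 13] hi=[25, 28] -> (len(lo)=2, len(hi)=2, max(lo)=13)
Step 5: insert 50 -> lo=[2, 13, 25] hi=[28, 50] -> (len(lo)=3, len(hi)=2, max(lo)=25)
Step 6: insert 27 -> lo=[2, 13, 25] hi=[27, 28, 50] -> (len(lo)=3, len(hi)=3, max(lo)=25)
Step 7: insert 34 -> lo=[2, 13, 25, 27] hi=[28, 34, 50] -> (len(lo)=4, len(hi)=3, max(lo)=27)
Step 8: insert 27 -> lo=[2, 13, 25, 27] hi=[27, 28, 34, 50] -> (len(lo)=4, len(hi)=4, max(lo)=27)
Step 9: insert 17 -> lo=[2, 13, 17, 25, 27] hi=[27, 28, 34, 50] -> (len(lo)=5, len(hi)=4, max(lo)=27)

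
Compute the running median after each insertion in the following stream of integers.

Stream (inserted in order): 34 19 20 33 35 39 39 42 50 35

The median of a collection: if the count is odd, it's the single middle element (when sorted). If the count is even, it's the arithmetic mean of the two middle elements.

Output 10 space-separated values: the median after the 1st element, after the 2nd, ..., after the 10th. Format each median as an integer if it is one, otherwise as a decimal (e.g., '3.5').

Answer: 34 26.5 20 26.5 33 33.5 34 34.5 35 35

Derivation:
Step 1: insert 34 -> lo=[34] (size 1, max 34) hi=[] (size 0) -> median=34
Step 2: insert 19 -> lo=[19] (size 1, max 19) hi=[34] (size 1, min 34) -> median=26.5
Step 3: insert 20 -> lo=[19, 20] (size 2, max 20) hi=[34] (size 1, min 34) -> median=20
Step 4: insert 33 -> lo=[19, 20] (size 2, max 20) hi=[33, 34] (size 2, min 33) -> median=26.5
Step 5: insert 35 -> lo=[19, 20, 33] (size 3, max 33) hi=[34, 35] (size 2, min 34) -> median=33
Step 6: insert 39 -> lo=[19, 20, 33] (size 3, max 33) hi=[34, 35, 39] (size 3, min 34) -> median=33.5
Step 7: insert 39 -> lo=[19, 20, 33, 34] (size 4, max 34) hi=[35, 39, 39] (size 3, min 35) -> median=34
Step 8: insert 42 -> lo=[19, 20, 33, 34] (size 4, max 34) hi=[35, 39, 39, 42] (size 4, min 35) -> median=34.5
Step 9: insert 50 -> lo=[19, 20, 33, 34, 35] (size 5, max 35) hi=[39, 39, 42, 50] (size 4, min 39) -> median=35
Step 10: insert 35 -> lo=[19, 20, 33, 34, 35] (size 5, max 35) hi=[35, 39, 39, 42, 50] (size 5, min 35) -> median=35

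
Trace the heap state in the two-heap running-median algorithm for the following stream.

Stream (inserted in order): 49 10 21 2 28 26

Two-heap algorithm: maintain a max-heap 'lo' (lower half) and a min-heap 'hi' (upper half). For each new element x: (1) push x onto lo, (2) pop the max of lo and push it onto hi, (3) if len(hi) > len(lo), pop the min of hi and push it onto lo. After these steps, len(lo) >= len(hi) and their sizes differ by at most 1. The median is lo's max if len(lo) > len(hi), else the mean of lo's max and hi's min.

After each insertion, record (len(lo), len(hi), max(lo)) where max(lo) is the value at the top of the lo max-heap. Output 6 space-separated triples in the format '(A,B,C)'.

Answer: (1,0,49) (1,1,10) (2,1,21) (2,2,10) (3,2,21) (3,3,21)

Derivation:
Step 1: insert 49 -> lo=[49] hi=[] -> (len(lo)=1, len(hi)=0, max(lo)=49)
Step 2: insert 10 -> lo=[10] hi=[49] -> (len(lo)=1, len(hi)=1, max(lo)=10)
Step 3: insert 21 -> lo=[10, 21] hi=[49] -> (len(lo)=2, len(hi)=1, max(lo)=21)
Step 4: insert 2 -> lo=[2, 10] hi=[21, 49] -> (len(lo)=2, len(hi)=2, max(lo)=10)
Step 5: insert 28 -> lo=[2, 10, 21] hi=[28, 49] -> (len(lo)=3, len(hi)=2, max(lo)=21)
Step 6: insert 26 -> lo=[2, 10, 21] hi=[26, 28, 49] -> (len(lo)=3, len(hi)=3, max(lo)=21)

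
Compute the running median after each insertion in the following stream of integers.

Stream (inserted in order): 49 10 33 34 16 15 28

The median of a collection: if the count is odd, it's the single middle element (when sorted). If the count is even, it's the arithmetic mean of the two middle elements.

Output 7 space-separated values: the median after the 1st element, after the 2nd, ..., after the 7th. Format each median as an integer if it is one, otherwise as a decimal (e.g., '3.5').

Answer: 49 29.5 33 33.5 33 24.5 28

Derivation:
Step 1: insert 49 -> lo=[49] (size 1, max 49) hi=[] (size 0) -> median=49
Step 2: insert 10 -> lo=[10] (size 1, max 10) hi=[49] (size 1, min 49) -> median=29.5
Step 3: insert 33 -> lo=[10, 33] (size 2, max 33) hi=[49] (size 1, min 49) -> median=33
Step 4: insert 34 -> lo=[10, 33] (size 2, max 33) hi=[34, 49] (size 2, min 34) -> median=33.5
Step 5: insert 16 -> lo=[10, 16, 33] (size 3, max 33) hi=[34, 49] (size 2, min 34) -> median=33
Step 6: insert 15 -> lo=[10, 15, 16] (size 3, max 16) hi=[33, 34, 49] (size 3, min 33) -> median=24.5
Step 7: insert 28 -> lo=[10, 15, 16, 28] (size 4, max 28) hi=[33, 34, 49] (size 3, min 33) -> median=28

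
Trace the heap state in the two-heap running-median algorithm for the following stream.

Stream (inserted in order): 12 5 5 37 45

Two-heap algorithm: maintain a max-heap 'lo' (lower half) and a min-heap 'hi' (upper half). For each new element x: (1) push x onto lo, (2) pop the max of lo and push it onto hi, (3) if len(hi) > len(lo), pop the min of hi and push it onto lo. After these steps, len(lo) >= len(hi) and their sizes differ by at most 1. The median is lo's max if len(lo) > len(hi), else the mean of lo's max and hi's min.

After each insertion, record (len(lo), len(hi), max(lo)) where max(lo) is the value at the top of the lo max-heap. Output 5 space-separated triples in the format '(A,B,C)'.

Step 1: insert 12 -> lo=[12] hi=[] -> (len(lo)=1, len(hi)=0, max(lo)=12)
Step 2: insert 5 -> lo=[5] hi=[12] -> (len(lo)=1, len(hi)=1, max(lo)=5)
Step 3: insert 5 -> lo=[5, 5] hi=[12] -> (len(lo)=2, len(hi)=1, max(lo)=5)
Step 4: insert 37 -> lo=[5, 5] hi=[12, 37] -> (len(lo)=2, len(hi)=2, max(lo)=5)
Step 5: insert 45 -> lo=[5, 5, 12] hi=[37, 45] -> (len(lo)=3, len(hi)=2, max(lo)=12)

Answer: (1,0,12) (1,1,5) (2,1,5) (2,2,5) (3,2,12)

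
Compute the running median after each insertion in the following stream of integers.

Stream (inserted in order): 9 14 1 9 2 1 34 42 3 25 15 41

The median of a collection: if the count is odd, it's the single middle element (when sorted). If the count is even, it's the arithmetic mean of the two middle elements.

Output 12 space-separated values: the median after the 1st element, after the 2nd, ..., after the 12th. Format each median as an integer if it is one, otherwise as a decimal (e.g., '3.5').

Answer: 9 11.5 9 9 9 5.5 9 9 9 9 9 11.5

Derivation:
Step 1: insert 9 -> lo=[9] (size 1, max 9) hi=[] (size 0) -> median=9
Step 2: insert 14 -> lo=[9] (size 1, max 9) hi=[14] (size 1, min 14) -> median=11.5
Step 3: insert 1 -> lo=[1, 9] (size 2, max 9) hi=[14] (size 1, min 14) -> median=9
Step 4: insert 9 -> lo=[1, 9] (size 2, max 9) hi=[9, 14] (size 2, min 9) -> median=9
Step 5: insert 2 -> lo=[1, 2, 9] (size 3, max 9) hi=[9, 14] (size 2, min 9) -> median=9
Step 6: insert 1 -> lo=[1, 1, 2] (size 3, max 2) hi=[9, 9, 14] (size 3, min 9) -> median=5.5
Step 7: insert 34 -> lo=[1, 1, 2, 9] (size 4, max 9) hi=[9, 14, 34] (size 3, min 9) -> median=9
Step 8: insert 42 -> lo=[1, 1, 2, 9] (size 4, max 9) hi=[9, 14, 34, 42] (size 4, min 9) -> median=9
Step 9: insert 3 -> lo=[1, 1, 2, 3, 9] (size 5, max 9) hi=[9, 14, 34, 42] (size 4, min 9) -> median=9
Step 10: insert 25 -> lo=[1, 1, 2, 3, 9] (size 5, max 9) hi=[9, 14, 25, 34, 42] (size 5, min 9) -> median=9
Step 11: insert 15 -> lo=[1, 1, 2, 3, 9, 9] (size 6, max 9) hi=[14, 15, 25, 34, 42] (size 5, min 14) -> median=9
Step 12: insert 41 -> lo=[1, 1, 2, 3, 9, 9] (size 6, max 9) hi=[14, 15, 25, 34, 41, 42] (size 6, min 14) -> median=11.5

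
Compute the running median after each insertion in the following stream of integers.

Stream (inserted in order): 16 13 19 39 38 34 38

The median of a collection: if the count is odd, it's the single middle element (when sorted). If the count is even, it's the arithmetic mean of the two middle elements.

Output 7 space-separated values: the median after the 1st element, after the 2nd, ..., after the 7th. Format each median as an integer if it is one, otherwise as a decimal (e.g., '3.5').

Step 1: insert 16 -> lo=[16] (size 1, max 16) hi=[] (size 0) -> median=16
Step 2: insert 13 -> lo=[13] (size 1, max 13) hi=[16] (size 1, min 16) -> median=14.5
Step 3: insert 19 -> lo=[13, 16] (size 2, max 16) hi=[19] (size 1, min 19) -> median=16
Step 4: insert 39 -> lo=[13, 16] (size 2, max 16) hi=[19, 39] (size 2, min 19) -> median=17.5
Step 5: insert 38 -> lo=[13, 16, 19] (size 3, max 19) hi=[38, 39] (size 2, min 38) -> median=19
Step 6: insert 34 -> lo=[13, 16, 19] (size 3, max 19) hi=[34, 38, 39] (size 3, min 34) -> median=26.5
Step 7: insert 38 -> lo=[13, 16, 19, 34] (size 4, max 34) hi=[38, 38, 39] (size 3, min 38) -> median=34

Answer: 16 14.5 16 17.5 19 26.5 34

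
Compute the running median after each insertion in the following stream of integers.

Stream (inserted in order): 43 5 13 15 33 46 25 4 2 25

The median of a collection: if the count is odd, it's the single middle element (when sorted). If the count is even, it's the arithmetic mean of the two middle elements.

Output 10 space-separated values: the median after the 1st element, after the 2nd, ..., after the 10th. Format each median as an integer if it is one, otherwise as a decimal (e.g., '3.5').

Answer: 43 24 13 14 15 24 25 20 15 20

Derivation:
Step 1: insert 43 -> lo=[43] (size 1, max 43) hi=[] (size 0) -> median=43
Step 2: insert 5 -> lo=[5] (size 1, max 5) hi=[43] (size 1, min 43) -> median=24
Step 3: insert 13 -> lo=[5, 13] (size 2, max 13) hi=[43] (size 1, min 43) -> median=13
Step 4: insert 15 -> lo=[5, 13] (size 2, max 13) hi=[15, 43] (size 2, min 15) -> median=14
Step 5: insert 33 -> lo=[5, 13, 15] (size 3, max 15) hi=[33, 43] (size 2, min 33) -> median=15
Step 6: insert 46 -> lo=[5, 13, 15] (size 3, max 15) hi=[33, 43, 46] (size 3, min 33) -> median=24
Step 7: insert 25 -> lo=[5, 13, 15, 25] (size 4, max 25) hi=[33, 43, 46] (size 3, min 33) -> median=25
Step 8: insert 4 -> lo=[4, 5, 13, 15] (size 4, max 15) hi=[25, 33, 43, 46] (size 4, min 25) -> median=20
Step 9: insert 2 -> lo=[2, 4, 5, 13, 15] (size 5, max 15) hi=[25, 33, 43, 46] (size 4, min 25) -> median=15
Step 10: insert 25 -> lo=[2, 4, 5, 13, 15] (size 5, max 15) hi=[25, 25, 33, 43, 46] (size 5, min 25) -> median=20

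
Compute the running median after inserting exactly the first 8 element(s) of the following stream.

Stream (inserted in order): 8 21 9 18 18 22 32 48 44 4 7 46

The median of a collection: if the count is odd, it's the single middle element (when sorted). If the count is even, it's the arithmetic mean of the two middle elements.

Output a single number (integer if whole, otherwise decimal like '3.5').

Step 1: insert 8 -> lo=[8] (size 1, max 8) hi=[] (size 0) -> median=8
Step 2: insert 21 -> lo=[8] (size 1, max 8) hi=[21] (size 1, min 21) -> median=14.5
Step 3: insert 9 -> lo=[8, 9] (size 2, max 9) hi=[21] (size 1, min 21) -> median=9
Step 4: insert 18 -> lo=[8, 9] (size 2, max 9) hi=[18, 21] (size 2, min 18) -> median=13.5
Step 5: insert 18 -> lo=[8, 9, 18] (size 3, max 18) hi=[18, 21] (size 2, min 18) -> median=18
Step 6: insert 22 -> lo=[8, 9, 18] (size 3, max 18) hi=[18, 21, 22] (size 3, min 18) -> median=18
Step 7: insert 32 -> lo=[8, 9, 18, 18] (size 4, max 18) hi=[21, 22, 32] (size 3, min 21) -> median=18
Step 8: insert 48 -> lo=[8, 9, 18, 18] (size 4, max 18) hi=[21, 22, 32, 48] (size 4, min 21) -> median=19.5

Answer: 19.5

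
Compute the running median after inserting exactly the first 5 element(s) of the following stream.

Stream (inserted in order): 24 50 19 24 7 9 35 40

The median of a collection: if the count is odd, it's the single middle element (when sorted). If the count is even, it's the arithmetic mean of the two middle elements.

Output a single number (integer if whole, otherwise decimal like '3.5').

Answer: 24

Derivation:
Step 1: insert 24 -> lo=[24] (size 1, max 24) hi=[] (size 0) -> median=24
Step 2: insert 50 -> lo=[24] (size 1, max 24) hi=[50] (size 1, min 50) -> median=37
Step 3: insert 19 -> lo=[19, 24] (size 2, max 24) hi=[50] (size 1, min 50) -> median=24
Step 4: insert 24 -> lo=[19, 24] (size 2, max 24) hi=[24, 50] (size 2, min 24) -> median=24
Step 5: insert 7 -> lo=[7, 19, 24] (size 3, max 24) hi=[24, 50] (size 2, min 24) -> median=24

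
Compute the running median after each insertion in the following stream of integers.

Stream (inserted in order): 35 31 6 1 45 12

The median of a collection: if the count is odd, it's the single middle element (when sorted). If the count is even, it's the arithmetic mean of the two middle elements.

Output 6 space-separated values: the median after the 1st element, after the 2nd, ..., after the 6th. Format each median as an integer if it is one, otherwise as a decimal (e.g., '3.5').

Answer: 35 33 31 18.5 31 21.5

Derivation:
Step 1: insert 35 -> lo=[35] (size 1, max 35) hi=[] (size 0) -> median=35
Step 2: insert 31 -> lo=[31] (size 1, max 31) hi=[35] (size 1, min 35) -> median=33
Step 3: insert 6 -> lo=[6, 31] (size 2, max 31) hi=[35] (size 1, min 35) -> median=31
Step 4: insert 1 -> lo=[1, 6] (size 2, max 6) hi=[31, 35] (size 2, min 31) -> median=18.5
Step 5: insert 45 -> lo=[1, 6, 31] (size 3, max 31) hi=[35, 45] (size 2, min 35) -> median=31
Step 6: insert 12 -> lo=[1, 6, 12] (size 3, max 12) hi=[31, 35, 45] (size 3, min 31) -> median=21.5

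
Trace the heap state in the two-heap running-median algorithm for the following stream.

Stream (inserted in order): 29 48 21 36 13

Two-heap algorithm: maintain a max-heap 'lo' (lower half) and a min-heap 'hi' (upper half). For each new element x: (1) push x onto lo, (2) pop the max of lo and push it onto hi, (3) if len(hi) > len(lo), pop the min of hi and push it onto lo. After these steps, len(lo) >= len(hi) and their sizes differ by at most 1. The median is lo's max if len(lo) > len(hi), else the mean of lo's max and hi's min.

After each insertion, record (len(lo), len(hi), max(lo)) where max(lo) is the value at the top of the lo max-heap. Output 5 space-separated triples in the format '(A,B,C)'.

Step 1: insert 29 -> lo=[29] hi=[] -> (len(lo)=1, len(hi)=0, max(lo)=29)
Step 2: insert 48 -> lo=[29] hi=[48] -> (len(lo)=1, len(hi)=1, max(lo)=29)
Step 3: insert 21 -> lo=[21, 29] hi=[48] -> (len(lo)=2, len(hi)=1, max(lo)=29)
Step 4: insert 36 -> lo=[21, 29] hi=[36, 48] -> (len(lo)=2, len(hi)=2, max(lo)=29)
Step 5: insert 13 -> lo=[13, 21, 29] hi=[36, 48] -> (len(lo)=3, len(hi)=2, max(lo)=29)

Answer: (1,0,29) (1,1,29) (2,1,29) (2,2,29) (3,2,29)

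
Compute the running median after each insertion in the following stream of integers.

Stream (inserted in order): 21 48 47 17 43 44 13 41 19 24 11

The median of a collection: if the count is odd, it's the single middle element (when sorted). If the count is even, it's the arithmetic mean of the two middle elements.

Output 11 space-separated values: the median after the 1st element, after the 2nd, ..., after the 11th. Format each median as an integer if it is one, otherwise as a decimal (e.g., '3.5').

Step 1: insert 21 -> lo=[21] (size 1, max 21) hi=[] (size 0) -> median=21
Step 2: insert 48 -> lo=[21] (size 1, max 21) hi=[48] (size 1, min 48) -> median=34.5
Step 3: insert 47 -> lo=[21, 47] (size 2, max 47) hi=[48] (size 1, min 48) -> median=47
Step 4: insert 17 -> lo=[17, 21] (size 2, max 21) hi=[47, 48] (size 2, min 47) -> median=34
Step 5: insert 43 -> lo=[17, 21, 43] (size 3, max 43) hi=[47, 48] (size 2, min 47) -> median=43
Step 6: insert 44 -> lo=[17, 21, 43] (size 3, max 43) hi=[44, 47, 48] (size 3, min 44) -> median=43.5
Step 7: insert 13 -> lo=[13, 17, 21, 43] (size 4, max 43) hi=[44, 47, 48] (size 3, min 44) -> median=43
Step 8: insert 41 -> lo=[13, 17, 21, 41] (size 4, max 41) hi=[43, 44, 47, 48] (size 4, min 43) -> median=42
Step 9: insert 19 -> lo=[13, 17, 19, 21, 41] (size 5, max 41) hi=[43, 44, 47, 48] (size 4, min 43) -> median=41
Step 10: insert 24 -> lo=[13, 17, 19, 21, 24] (size 5, max 24) hi=[41, 43, 44, 47, 48] (size 5, min 41) -> median=32.5
Step 11: insert 11 -> lo=[11, 13, 17, 19, 21, 24] (size 6, max 24) hi=[41, 43, 44, 47, 48] (size 5, min 41) -> median=24

Answer: 21 34.5 47 34 43 43.5 43 42 41 32.5 24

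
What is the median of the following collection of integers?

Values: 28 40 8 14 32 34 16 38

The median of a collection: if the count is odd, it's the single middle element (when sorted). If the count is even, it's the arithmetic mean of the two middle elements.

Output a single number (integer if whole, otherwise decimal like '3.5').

Step 1: insert 28 -> lo=[28] (size 1, max 28) hi=[] (size 0) -> median=28
Step 2: insert 40 -> lo=[28] (size 1, max 28) hi=[40] (size 1, min 40) -> median=34
Step 3: insert 8 -> lo=[8, 28] (size 2, max 28) hi=[40] (size 1, min 40) -> median=28
Step 4: insert 14 -> lo=[8, 14] (size 2, max 14) hi=[28, 40] (size 2, min 28) -> median=21
Step 5: insert 32 -> lo=[8, 14, 28] (size 3, max 28) hi=[32, 40] (size 2, min 32) -> median=28
Step 6: insert 34 -> lo=[8, 14, 28] (size 3, max 28) hi=[32, 34, 40] (size 3, min 32) -> median=30
Step 7: insert 16 -> lo=[8, 14, 16, 28] (size 4, max 28) hi=[32, 34, 40] (size 3, min 32) -> median=28
Step 8: insert 38 -> lo=[8, 14, 16, 28] (size 4, max 28) hi=[32, 34, 38, 40] (size 4, min 32) -> median=30

Answer: 30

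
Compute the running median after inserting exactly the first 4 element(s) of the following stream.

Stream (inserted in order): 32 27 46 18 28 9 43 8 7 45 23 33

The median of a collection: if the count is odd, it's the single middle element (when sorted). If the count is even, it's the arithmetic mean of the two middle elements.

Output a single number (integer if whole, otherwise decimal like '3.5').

Answer: 29.5

Derivation:
Step 1: insert 32 -> lo=[32] (size 1, max 32) hi=[] (size 0) -> median=32
Step 2: insert 27 -> lo=[27] (size 1, max 27) hi=[32] (size 1, min 32) -> median=29.5
Step 3: insert 46 -> lo=[27, 32] (size 2, max 32) hi=[46] (size 1, min 46) -> median=32
Step 4: insert 18 -> lo=[18, 27] (size 2, max 27) hi=[32, 46] (size 2, min 32) -> median=29.5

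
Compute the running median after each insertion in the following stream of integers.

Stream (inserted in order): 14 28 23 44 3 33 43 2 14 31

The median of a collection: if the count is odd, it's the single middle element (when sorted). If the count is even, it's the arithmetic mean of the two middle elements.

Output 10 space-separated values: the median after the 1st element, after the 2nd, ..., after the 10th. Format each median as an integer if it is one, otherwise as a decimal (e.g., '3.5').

Answer: 14 21 23 25.5 23 25.5 28 25.5 23 25.5

Derivation:
Step 1: insert 14 -> lo=[14] (size 1, max 14) hi=[] (size 0) -> median=14
Step 2: insert 28 -> lo=[14] (size 1, max 14) hi=[28] (size 1, min 28) -> median=21
Step 3: insert 23 -> lo=[14, 23] (size 2, max 23) hi=[28] (size 1, min 28) -> median=23
Step 4: insert 44 -> lo=[14, 23] (size 2, max 23) hi=[28, 44] (size 2, min 28) -> median=25.5
Step 5: insert 3 -> lo=[3, 14, 23] (size 3, max 23) hi=[28, 44] (size 2, min 28) -> median=23
Step 6: insert 33 -> lo=[3, 14, 23] (size 3, max 23) hi=[28, 33, 44] (size 3, min 28) -> median=25.5
Step 7: insert 43 -> lo=[3, 14, 23, 28] (size 4, max 28) hi=[33, 43, 44] (size 3, min 33) -> median=28
Step 8: insert 2 -> lo=[2, 3, 14, 23] (size 4, max 23) hi=[28, 33, 43, 44] (size 4, min 28) -> median=25.5
Step 9: insert 14 -> lo=[2, 3, 14, 14, 23] (size 5, max 23) hi=[28, 33, 43, 44] (size 4, min 28) -> median=23
Step 10: insert 31 -> lo=[2, 3, 14, 14, 23] (size 5, max 23) hi=[28, 31, 33, 43, 44] (size 5, min 28) -> median=25.5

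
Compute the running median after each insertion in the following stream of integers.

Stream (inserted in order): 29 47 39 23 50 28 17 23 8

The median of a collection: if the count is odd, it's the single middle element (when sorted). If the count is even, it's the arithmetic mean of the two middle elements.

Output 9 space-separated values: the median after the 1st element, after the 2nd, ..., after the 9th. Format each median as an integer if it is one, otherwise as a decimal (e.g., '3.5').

Step 1: insert 29 -> lo=[29] (size 1, max 29) hi=[] (size 0) -> median=29
Step 2: insert 47 -> lo=[29] (size 1, max 29) hi=[47] (size 1, min 47) -> median=38
Step 3: insert 39 -> lo=[29, 39] (size 2, max 39) hi=[47] (size 1, min 47) -> median=39
Step 4: insert 23 -> lo=[23, 29] (size 2, max 29) hi=[39, 47] (size 2, min 39) -> median=34
Step 5: insert 50 -> lo=[23, 29, 39] (size 3, max 39) hi=[47, 50] (size 2, min 47) -> median=39
Step 6: insert 28 -> lo=[23, 28, 29] (size 3, max 29) hi=[39, 47, 50] (size 3, min 39) -> median=34
Step 7: insert 17 -> lo=[17, 23, 28, 29] (size 4, max 29) hi=[39, 47, 50] (size 3, min 39) -> median=29
Step 8: insert 23 -> lo=[17, 23, 23, 28] (size 4, max 28) hi=[29, 39, 47, 50] (size 4, min 29) -> median=28.5
Step 9: insert 8 -> lo=[8, 17, 23, 23, 28] (size 5, max 28) hi=[29, 39, 47, 50] (size 4, min 29) -> median=28

Answer: 29 38 39 34 39 34 29 28.5 28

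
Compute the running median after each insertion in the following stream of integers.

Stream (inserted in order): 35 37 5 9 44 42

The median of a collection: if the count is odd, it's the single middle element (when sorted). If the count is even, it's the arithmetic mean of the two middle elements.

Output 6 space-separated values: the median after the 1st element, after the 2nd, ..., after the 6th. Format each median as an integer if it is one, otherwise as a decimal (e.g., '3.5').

Answer: 35 36 35 22 35 36

Derivation:
Step 1: insert 35 -> lo=[35] (size 1, max 35) hi=[] (size 0) -> median=35
Step 2: insert 37 -> lo=[35] (size 1, max 35) hi=[37] (size 1, min 37) -> median=36
Step 3: insert 5 -> lo=[5, 35] (size 2, max 35) hi=[37] (size 1, min 37) -> median=35
Step 4: insert 9 -> lo=[5, 9] (size 2, max 9) hi=[35, 37] (size 2, min 35) -> median=22
Step 5: insert 44 -> lo=[5, 9, 35] (size 3, max 35) hi=[37, 44] (size 2, min 37) -> median=35
Step 6: insert 42 -> lo=[5, 9, 35] (size 3, max 35) hi=[37, 42, 44] (size 3, min 37) -> median=36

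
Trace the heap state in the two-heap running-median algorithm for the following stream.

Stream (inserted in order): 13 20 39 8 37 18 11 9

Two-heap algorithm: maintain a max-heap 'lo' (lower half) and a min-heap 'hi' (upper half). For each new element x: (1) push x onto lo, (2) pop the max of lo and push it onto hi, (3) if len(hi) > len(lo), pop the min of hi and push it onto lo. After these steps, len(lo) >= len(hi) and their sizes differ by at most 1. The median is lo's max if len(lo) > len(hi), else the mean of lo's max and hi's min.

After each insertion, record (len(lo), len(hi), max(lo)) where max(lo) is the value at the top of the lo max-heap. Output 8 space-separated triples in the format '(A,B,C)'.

Step 1: insert 13 -> lo=[13] hi=[] -> (len(lo)=1, len(hi)=0, max(lo)=13)
Step 2: insert 20 -> lo=[13] hi=[20] -> (len(lo)=1, len(hi)=1, max(lo)=13)
Step 3: insert 39 -> lo=[13, 20] hi=[39] -> (len(lo)=2, len(hi)=1, max(lo)=20)
Step 4: insert 8 -> lo=[8, 13] hi=[20, 39] -> (len(lo)=2, len(hi)=2, max(lo)=13)
Step 5: insert 37 -> lo=[8, 13, 20] hi=[37, 39] -> (len(lo)=3, len(hi)=2, max(lo)=20)
Step 6: insert 18 -> lo=[8, 13, 18] hi=[20, 37, 39] -> (len(lo)=3, len(hi)=3, max(lo)=18)
Step 7: insert 11 -> lo=[8, 11, 13, 18] hi=[20, 37, 39] -> (len(lo)=4, len(hi)=3, max(lo)=18)
Step 8: insert 9 -> lo=[8, 9, 11, 13] hi=[18, 20, 37, 39] -> (len(lo)=4, len(hi)=4, max(lo)=13)

Answer: (1,0,13) (1,1,13) (2,1,20) (2,2,13) (3,2,20) (3,3,18) (4,3,18) (4,4,13)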